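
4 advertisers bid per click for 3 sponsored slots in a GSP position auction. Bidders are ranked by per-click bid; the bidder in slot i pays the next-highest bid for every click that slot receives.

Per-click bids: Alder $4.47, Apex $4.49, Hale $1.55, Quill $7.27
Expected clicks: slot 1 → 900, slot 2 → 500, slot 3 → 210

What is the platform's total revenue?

Ranked by bid: $7.27 (Quill) > $4.49 (Apex) > $4.47 (Alder) > $1.55 (Hale)
Slot 1: Quill pays $4.49 × 900 = $4041.00
Slot 2: Apex pays $4.47 × 500 = $2235.00
Slot 3: Alder pays $1.55 × 210 = $325.50
Total = $6601.50

Total revenue: $6601.50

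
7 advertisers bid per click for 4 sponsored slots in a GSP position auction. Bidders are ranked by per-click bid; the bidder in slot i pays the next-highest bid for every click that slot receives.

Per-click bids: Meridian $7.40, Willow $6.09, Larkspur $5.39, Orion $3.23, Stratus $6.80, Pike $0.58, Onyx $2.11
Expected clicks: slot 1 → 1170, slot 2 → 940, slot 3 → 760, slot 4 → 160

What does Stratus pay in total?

Ranked by bid: $7.40 (Meridian) > $6.80 (Stratus) > $6.09 (Willow) > $5.39 (Larkspur) > $3.23 (Orion) > …
Stratus holds slot 2 → pays next bid $6.09 × 940 clicks = $5724.60.

Stratus pays $5724.60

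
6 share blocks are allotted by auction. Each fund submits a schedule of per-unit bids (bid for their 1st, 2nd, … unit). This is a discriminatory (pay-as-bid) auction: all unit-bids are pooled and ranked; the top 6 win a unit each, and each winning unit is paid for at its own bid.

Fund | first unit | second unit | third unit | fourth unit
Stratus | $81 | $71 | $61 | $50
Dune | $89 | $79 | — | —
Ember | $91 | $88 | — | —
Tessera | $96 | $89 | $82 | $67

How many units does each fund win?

Dune 1, Ember 2, Tessera 3

Merging the schedules and taking the best 6: 96 (Tessera-1), 91 (Ember-1), 89 (Dune-1), 89 (Tessera-2), 88 (Ember-2), 82 (Tessera-3)
Next rejected bid: $81 (not a price — pay-as-bid).
Allocation: Dune 1, Ember 2, Tessera 3.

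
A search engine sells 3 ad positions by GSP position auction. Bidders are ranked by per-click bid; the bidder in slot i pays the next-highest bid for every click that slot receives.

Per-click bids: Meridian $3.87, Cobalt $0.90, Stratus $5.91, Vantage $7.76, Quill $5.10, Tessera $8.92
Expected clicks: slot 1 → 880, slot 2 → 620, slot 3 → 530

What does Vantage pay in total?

Vantage pays $3664.20

Per-click bids in order: $8.92 (Tessera) > $7.76 (Vantage) > $5.91 (Stratus) > $5.10 (Quill) > …
Vantage holds slot 2 → pays next bid $5.91 × 620 clicks = $3664.20.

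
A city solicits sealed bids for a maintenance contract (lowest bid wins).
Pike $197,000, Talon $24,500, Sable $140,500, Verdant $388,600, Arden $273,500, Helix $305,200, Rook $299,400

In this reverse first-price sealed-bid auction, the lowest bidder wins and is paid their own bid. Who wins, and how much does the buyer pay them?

Bids ranked: 24,500 (Talon) < 140,500 (Sable) < 197,000 (Pike) < 273,500 (Arden) < 299,400 (Rook) < 305,200 (Helix) < …
Talon is lowest → is paid own bid, $24,500.

Talon is paid $24,500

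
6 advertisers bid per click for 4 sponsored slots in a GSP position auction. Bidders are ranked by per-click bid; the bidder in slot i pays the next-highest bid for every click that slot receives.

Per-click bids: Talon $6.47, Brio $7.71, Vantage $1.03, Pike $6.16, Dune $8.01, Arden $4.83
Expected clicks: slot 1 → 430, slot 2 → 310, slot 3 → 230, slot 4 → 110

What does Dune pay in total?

Ranked by bid: $8.01 (Dune) > $7.71 (Brio) > $6.47 (Talon) > $6.16 (Pike) > $4.83 (Arden) > …
Dune holds slot 1 → pays next bid $7.71 × 430 clicks = $3315.30.

Dune pays $3315.30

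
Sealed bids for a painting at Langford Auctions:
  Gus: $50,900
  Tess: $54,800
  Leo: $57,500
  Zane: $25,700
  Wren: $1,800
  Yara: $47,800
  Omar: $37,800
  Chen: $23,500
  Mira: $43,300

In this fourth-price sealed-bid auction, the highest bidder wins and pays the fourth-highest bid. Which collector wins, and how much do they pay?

Leo pays $47,800

Fourth-price sealed-bid auction: the highest bidder wins and pays the fourth-highest bid.
Bids ranked: 57,500 (Leo) > 54,800 (Tess) > 50,900 (Gus) > 47,800 (Yara) > 43,300 (Mira) > 37,800 (Omar) > …
Leo wins; payment is bid #4 in the ranking = $47,800.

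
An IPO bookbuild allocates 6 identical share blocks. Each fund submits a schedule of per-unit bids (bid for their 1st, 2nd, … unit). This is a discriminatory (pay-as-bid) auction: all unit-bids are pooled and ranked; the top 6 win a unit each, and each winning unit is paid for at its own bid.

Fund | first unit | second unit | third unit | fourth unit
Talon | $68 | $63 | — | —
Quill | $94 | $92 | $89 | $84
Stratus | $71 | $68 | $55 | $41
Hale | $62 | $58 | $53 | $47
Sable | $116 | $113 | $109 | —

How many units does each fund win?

All unit-bids, highest first — top 6: 116 (Sable-1), 113 (Sable-2), 109 (Sable-3), 94 (Quill-1), 92 (Quill-2), 89 (Quill-3)
Next rejected bid: $84 (not a price — pay-as-bid).
Allocation: Quill 3, Sable 3.

Quill 3, Sable 3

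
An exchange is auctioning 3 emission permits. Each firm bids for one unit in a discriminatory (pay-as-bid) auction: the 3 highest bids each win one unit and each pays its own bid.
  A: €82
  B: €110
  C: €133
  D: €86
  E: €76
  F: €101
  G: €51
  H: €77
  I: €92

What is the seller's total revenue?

Sorting: 133 (C), 110 (B), 101 (F), 92 (I), 86 (D), …
The 3 highest are C, B, F.
Total revenue = 133 + 110 + 101 = €344.

Total revenue: €344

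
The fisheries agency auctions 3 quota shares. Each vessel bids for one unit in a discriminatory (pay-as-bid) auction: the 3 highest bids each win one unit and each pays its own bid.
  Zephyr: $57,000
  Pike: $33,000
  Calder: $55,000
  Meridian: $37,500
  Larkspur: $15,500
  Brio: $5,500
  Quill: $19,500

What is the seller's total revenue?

Sorting: 57,000 (Zephyr), 55,000 (Calder), 37,500 (Meridian), 33,000 (Pike), 19,500 (Quill), …
The 3 highest are Zephyr, Calder, Meridian.
Total revenue = 57,000 + 55,000 + 37,500 = $149,500.

Total revenue: $149,500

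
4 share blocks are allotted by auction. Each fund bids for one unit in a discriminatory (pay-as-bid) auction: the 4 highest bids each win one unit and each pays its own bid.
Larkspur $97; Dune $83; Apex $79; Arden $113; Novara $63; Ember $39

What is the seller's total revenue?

Total revenue: $372

Sorting: 113 (Arden), 97 (Larkspur), 83 (Dune), 79 (Apex), 63 (Novara), 39 (Ember)
Top 4: Arden, Larkspur, Dune, Apex.
Total revenue = 113 + 97 + 83 + 79 = $372.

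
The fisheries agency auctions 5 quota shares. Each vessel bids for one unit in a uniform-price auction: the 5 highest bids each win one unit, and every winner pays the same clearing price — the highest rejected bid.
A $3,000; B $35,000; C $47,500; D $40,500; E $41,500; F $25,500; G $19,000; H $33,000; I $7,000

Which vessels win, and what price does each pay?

Sorting: 47,500 (C), 41,500 (E), 40,500 (D), 35,000 (B), 33,000 (H), 25,500 (F), 19,000 (G), …
The 5 highest are C, E, D, B, H.
First losing bid is F's $25,500, which sets the uniform price.

C, E, D, B, H; each pays $25,500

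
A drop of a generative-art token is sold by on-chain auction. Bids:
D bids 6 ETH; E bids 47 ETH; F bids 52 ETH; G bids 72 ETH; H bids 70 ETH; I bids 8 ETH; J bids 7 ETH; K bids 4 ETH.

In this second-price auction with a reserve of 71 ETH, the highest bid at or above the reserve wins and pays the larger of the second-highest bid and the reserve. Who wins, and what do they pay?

Bids ranked: 72 (G) > 70 (H) > 52 (F) > 47 (E) > 8 (I) > 7 (J) > …
Highest eligible bid: G at 72 ETH.
Second-highest bid 70 ETH is below the reserve 71 ETH, so the reserve binds → payment 71 ETH.

G pays 71 ETH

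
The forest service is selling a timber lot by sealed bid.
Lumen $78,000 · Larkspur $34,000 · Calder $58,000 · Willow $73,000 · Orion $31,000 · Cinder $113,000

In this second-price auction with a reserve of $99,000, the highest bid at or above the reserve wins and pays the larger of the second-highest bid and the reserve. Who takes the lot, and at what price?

Second-price auction with a reserve of $99,000: the highest bid at or above the reserve wins and pays the larger of the second-highest bid and the reserve.
Bids ranked: 113,000 (Cinder) > 78,000 (Lumen) > 73,000 (Willow) > 58,000 (Calder) > 34,000 (Larkspur) > 31,000 (Orion)
Highest eligible bid: Cinder at $113,000.
max(second-highest $78,000, reserve $99,000) = $99,000.

Cinder pays $99,000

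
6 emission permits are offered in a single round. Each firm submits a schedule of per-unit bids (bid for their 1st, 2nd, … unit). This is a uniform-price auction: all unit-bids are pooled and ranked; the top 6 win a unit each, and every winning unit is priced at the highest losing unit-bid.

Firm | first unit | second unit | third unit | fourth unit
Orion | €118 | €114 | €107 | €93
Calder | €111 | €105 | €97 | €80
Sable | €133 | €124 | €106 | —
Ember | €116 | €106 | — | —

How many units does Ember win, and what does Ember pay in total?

Pooled unit-bids ranked (top 6): 133 (Sable-1), 124 (Sable-2), 118 (Orion-1), 116 (Ember-1), 114 (Orion-2), 111 (Calder-1)
Highest rejected unit-bid = €107.
Ember wins 1 unit(s) at €107 each.

Ember: 1 unit, pays €107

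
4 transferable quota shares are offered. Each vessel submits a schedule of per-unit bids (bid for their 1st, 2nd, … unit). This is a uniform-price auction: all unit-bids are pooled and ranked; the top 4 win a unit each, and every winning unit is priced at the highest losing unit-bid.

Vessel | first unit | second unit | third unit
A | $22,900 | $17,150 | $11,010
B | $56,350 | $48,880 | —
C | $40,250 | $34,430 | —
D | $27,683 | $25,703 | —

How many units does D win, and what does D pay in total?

Pooled unit-bids ranked (top 4): 56,350 (B-1), 48,880 (B-2), 40,250 (C-1), 34,430 (C-2)
The (k+1)-th unit-bid is $27,683.
D wins 0 unit(s) at $27,683 each.

D: 0 units, pays $0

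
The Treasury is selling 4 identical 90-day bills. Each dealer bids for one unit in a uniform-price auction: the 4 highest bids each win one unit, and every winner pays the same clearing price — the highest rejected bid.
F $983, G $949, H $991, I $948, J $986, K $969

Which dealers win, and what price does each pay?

Ordering the bids: 991 (H), 986 (J), 983 (F), 969 (K), 949 (G), 948 (I)
The 4 highest are H, J, F, K.
Clearing price = highest rejected bid = $949.

H, J, F, K; each pays $949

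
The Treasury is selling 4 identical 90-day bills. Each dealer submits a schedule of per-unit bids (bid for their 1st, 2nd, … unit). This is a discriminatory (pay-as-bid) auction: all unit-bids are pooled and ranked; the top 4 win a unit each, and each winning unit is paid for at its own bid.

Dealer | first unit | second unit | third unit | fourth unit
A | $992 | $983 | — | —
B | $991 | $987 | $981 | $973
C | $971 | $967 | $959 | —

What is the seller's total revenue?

Merging the schedules and taking the best 4: 992 (A-1), 991 (B-1), 987 (B-2), 983 (A-2)
Next rejected bid: $981 (not a price — pay-as-bid).
Each winning unit pays its own bid.
Revenue = 992 + 991 + 987 + 983 = $3,953.

Total revenue: $3,953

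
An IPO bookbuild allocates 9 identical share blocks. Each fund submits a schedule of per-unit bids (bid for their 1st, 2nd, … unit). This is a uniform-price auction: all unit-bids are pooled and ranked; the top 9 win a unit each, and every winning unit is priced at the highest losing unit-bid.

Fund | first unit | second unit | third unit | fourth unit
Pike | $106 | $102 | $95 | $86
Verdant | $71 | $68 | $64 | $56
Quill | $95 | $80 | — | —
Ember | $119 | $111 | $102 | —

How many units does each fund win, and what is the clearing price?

All unit-bids, highest first — top 9: 119 (Ember-1), 111 (Ember-2), 106 (Pike-1), 102 (Pike-2), 102 (Ember-3), 95 (Pike-3), 95 (Quill-1), 86 (Pike-4), 80 (Quill-2)
The (k+1)-th unit-bid is $71.
Allocation: Ember 3, Pike 4, Quill 2.

Ember 3, Pike 4, Quill 2; clearing price $71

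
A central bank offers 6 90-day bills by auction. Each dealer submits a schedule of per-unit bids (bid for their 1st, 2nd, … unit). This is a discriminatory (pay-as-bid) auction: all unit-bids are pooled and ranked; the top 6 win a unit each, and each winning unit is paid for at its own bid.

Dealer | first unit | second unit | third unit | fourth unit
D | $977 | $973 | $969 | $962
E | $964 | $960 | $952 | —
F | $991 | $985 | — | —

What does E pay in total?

Pooled unit-bids ranked (top 6): 991 (F-1), 985 (F-2), 977 (D-1), 973 (D-2), 969 (D-3), 964 (E-1)
Next rejected bid: $962 (not a price — pay-as-bid).
E's winning unit-bids: 964 = $964.

E pays $964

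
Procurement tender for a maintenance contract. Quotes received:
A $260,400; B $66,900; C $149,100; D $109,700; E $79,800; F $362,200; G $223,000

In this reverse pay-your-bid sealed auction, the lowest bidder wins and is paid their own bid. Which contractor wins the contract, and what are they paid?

Sorting bids: 66,900 (B) < 79,800 (E) < 109,700 (D) < 149,100 (C) < 223,000 (G) < 260,400 (A) < …
B has the lowest bid and is paid exactly that: $66,900.

B is paid $66,900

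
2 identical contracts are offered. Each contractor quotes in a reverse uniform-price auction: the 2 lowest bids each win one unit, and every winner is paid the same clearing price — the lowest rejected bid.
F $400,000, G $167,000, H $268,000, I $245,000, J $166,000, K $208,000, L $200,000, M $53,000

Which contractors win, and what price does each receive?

Ordering the bids: 53,000 (M), 166,000 (J), 167,000 (G), 200,000 (L), …
Lowest 2: M, J.
Lowest unsuccessful bid: $167,000 → clearing price.

M, J; each is paid $167,000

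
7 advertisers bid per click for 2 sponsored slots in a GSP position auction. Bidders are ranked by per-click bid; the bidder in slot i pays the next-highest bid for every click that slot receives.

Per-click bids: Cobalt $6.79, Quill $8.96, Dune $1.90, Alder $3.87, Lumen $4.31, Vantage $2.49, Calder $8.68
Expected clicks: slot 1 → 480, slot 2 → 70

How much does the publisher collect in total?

Ranked by bid: $8.96 (Quill) > $8.68 (Calder) > $6.79 (Cobalt) > …
Slot 1: Quill pays $8.68 × 480 = $4166.40
Slot 2: Calder pays $6.79 × 70 = $475.30
Total = $4641.70

Total revenue: $4641.70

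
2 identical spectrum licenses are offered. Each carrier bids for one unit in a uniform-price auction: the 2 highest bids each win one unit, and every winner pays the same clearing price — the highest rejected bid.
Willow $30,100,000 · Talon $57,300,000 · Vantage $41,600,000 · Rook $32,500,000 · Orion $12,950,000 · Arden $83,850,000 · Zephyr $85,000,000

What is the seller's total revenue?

Ordering the bids: 85,000,000 (Zephyr), 83,850,000 (Arden), 57,300,000 (Talon), 41,600,000 (Vantage), …
Top 2: Zephyr, Arden.
Clearing price = highest rejected bid = $57,300,000.
Total revenue = 2 × $57,300,000 = $114,600,000.

Total revenue: $114,600,000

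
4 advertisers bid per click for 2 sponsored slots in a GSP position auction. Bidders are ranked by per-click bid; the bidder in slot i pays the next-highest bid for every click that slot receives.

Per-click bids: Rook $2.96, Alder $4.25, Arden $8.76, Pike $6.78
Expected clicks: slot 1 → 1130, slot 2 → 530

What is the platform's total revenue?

Total revenue: $9913.90

Per-click bids in order: $8.76 (Arden) > $6.78 (Pike) > $4.25 (Alder) > …
Slot 1: Arden pays $6.78 × 1130 = $7661.40
Slot 2: Pike pays $4.25 × 530 = $2252.50
Total = $9913.90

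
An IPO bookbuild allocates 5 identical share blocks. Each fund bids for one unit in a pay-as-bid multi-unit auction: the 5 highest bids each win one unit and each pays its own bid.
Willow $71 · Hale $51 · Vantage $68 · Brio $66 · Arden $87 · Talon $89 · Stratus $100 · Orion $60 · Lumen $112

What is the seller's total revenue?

Sorting: 112 (Lumen), 100 (Stratus), 89 (Talon), 87 (Arden), 71 (Willow), 68 (Vantage), 66 (Brio), …
The 5 highest are Lumen, Stratus, Talon, Arden, Willow.
Total revenue = 112 + 100 + 89 + 87 + 71 = $459.

Total revenue: $459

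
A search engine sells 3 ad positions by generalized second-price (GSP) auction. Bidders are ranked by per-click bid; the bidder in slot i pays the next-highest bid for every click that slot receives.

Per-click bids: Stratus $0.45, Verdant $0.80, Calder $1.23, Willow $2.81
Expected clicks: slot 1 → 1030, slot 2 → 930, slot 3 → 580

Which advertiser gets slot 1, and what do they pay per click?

Sorting advertisers: $2.81 (Willow) > $1.23 (Calder) > $0.80 (Verdant) > $0.45 (Stratus)
Slot 1 goes to the first-ranked bidder, Willow, who pays the next bid down: $1.23/click.

Willow; $1.23 per click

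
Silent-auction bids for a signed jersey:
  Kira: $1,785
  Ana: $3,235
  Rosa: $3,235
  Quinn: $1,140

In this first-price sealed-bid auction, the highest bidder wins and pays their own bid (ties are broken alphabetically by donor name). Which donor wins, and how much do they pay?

First-price sealed-bid auction: the highest bidder wins and pays their own bid.
Bids ranked: 3,235 (Ana) > 3,235 (Rosa) > 1,785 (Kira) > 1,140 (Quinn)
Tie at $3,235 → Ana wins by tie-break.
Ana has the highest bid and pays exactly that: $3,235.

Ana pays $3,235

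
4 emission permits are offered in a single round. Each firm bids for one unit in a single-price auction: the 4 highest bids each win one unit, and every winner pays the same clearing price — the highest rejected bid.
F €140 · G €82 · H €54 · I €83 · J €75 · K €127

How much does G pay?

Ordering the bids: 140 (F), 127 (K), 83 (I), 82 (G), 75 (J), 54 (H)
Top 4: F, K, I, G.
First losing bid is J's €75, which sets the uniform price.
G wins → pays €75.

G pays €75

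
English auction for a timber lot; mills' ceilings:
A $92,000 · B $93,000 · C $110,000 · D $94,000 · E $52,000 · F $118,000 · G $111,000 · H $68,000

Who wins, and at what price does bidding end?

F wins at $111,000

Limits in order: 118,000 (F) > 111,000 (G) > 110,000 (C) > 94,000 (D) > 93,000 (B) > 92,000 (A) > …
G is the last rival to drop out, at $111,000; F remains and wins at that price.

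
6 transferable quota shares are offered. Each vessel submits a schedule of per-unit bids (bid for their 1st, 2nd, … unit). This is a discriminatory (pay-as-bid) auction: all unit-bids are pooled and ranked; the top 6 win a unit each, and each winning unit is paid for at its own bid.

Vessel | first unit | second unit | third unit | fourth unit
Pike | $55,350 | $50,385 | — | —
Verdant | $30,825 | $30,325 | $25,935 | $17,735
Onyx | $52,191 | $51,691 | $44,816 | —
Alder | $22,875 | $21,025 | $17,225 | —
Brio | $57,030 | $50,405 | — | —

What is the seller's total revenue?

Total revenue: $317,052

Pooled unit-bids ranked (top 6): 57,030 (Brio-1), 55,350 (Pike-1), 52,191 (Onyx-1), 51,691 (Onyx-2), 50,405 (Brio-2), 50,385 (Pike-2)
Next rejected bid: $44,816 (not a price — pay-as-bid).
Each winning unit pays its own bid.
Revenue = 57,030 + 55,350 + 52,191 + 51,691 + 50,405 + 50,385 = $317,052.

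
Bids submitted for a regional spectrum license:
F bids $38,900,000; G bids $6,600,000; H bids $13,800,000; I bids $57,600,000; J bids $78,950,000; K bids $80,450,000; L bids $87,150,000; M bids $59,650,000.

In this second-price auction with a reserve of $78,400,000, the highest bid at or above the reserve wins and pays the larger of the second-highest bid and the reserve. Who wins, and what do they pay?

Second-price auction with a reserve of $78,400,000: the highest bid at or above the reserve wins and pays the larger of the second-highest bid and the reserve.
Bids in order: 87,150,000 (L) > 80,450,000 (K) > 78,950,000 (J) > 59,650,000 (M) > 57,600,000 (I) > 38,900,000 (F) > …
L has the top bid at or above the reserve ($87,150,000).
Second-highest bid $80,450,000 exceeds the reserve $78,400,000 → payment $80,450,000.

L pays $80,450,000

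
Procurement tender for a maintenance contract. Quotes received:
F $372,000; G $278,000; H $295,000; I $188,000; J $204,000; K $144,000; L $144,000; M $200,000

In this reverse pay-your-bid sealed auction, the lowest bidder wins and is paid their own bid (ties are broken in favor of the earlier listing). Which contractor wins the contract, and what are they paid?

K is paid $144,000

Sorting bids: 144,000 (K) < 144,000 (L) < 188,000 (I) < 200,000 (M) < 204,000 (J) < 278,000 (G) < …
Tie at $144,000 → K wins by tie-break.
First-price: K is paid what they bid, $144,000.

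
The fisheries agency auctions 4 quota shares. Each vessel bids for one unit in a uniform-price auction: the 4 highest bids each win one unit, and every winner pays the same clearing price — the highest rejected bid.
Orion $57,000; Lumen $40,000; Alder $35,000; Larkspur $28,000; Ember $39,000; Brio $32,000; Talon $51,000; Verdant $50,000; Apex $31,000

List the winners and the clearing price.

Ordering the bids: 57,000 (Orion), 51,000 (Talon), 50,000 (Verdant), 40,000 (Lumen), 39,000 (Ember), 35,000 (Alder), …
Winners (4 units): Orion, Talon, Verdant, Lumen.
Clearing price = highest rejected bid = $39,000.

Orion, Talon, Verdant, Lumen; each pays $39,000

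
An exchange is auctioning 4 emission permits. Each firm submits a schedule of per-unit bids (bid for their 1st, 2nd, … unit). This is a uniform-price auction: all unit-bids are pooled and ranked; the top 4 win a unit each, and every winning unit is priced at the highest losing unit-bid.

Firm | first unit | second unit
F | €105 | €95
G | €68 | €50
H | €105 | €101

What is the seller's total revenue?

All unit-bids, highest first — top 4: 105 (F-1), 105 (H-1), 101 (H-2), 95 (F-2)
First bid not allocated: €68.
Allocation: F 2, H 2. Every unit priced at €68.
Revenue = 4 × 68 = €272.

Total revenue: €272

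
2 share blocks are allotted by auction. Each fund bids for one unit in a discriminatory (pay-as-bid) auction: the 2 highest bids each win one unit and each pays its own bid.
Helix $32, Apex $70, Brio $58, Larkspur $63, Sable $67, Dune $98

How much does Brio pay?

Brio pays $0

Sorting: 98 (Dune), 70 (Apex), 67 (Sable), 63 (Larkspur), …
Winners (2 units): Dune, Apex.
Brio does not win → $0.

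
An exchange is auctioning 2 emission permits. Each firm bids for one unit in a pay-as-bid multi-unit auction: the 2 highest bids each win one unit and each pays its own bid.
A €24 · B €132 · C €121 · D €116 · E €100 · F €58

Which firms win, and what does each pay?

Sorting: 132 (B), 121 (C), 116 (D), 100 (E), …
The 2 highest are B, C.
Each winner pays its own bid: B €132, C €121.

B €132, C €121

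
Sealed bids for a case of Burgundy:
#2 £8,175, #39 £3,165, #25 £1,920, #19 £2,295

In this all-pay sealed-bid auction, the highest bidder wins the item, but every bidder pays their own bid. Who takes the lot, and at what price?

Bids ranked: 8,175 (#2) > 3,165 (#39) > 2,295 (#19) > 1,920 (#25)
#2 is highest and takes the item; every bidder forfeits their bid.

#2 pays £8,175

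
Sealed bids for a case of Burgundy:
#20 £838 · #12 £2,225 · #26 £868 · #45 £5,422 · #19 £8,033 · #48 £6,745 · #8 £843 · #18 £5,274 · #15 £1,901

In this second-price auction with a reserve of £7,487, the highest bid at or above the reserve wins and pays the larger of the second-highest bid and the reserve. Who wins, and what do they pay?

#19 pays £7,487

Second-price auction with a reserve of £7,487: the highest bid at or above the reserve wins and pays the larger of the second-highest bid and the reserve.
Bids ranked: 8,033 (#19) > 6,745 (#48) > 5,422 (#45) > 5,274 (#18) > 2,225 (#12) > 1,901 (#15) > …
#19 has the top bid at or above the reserve (£8,033).
max(second-highest £6,745, reserve £7,487) = £7,487.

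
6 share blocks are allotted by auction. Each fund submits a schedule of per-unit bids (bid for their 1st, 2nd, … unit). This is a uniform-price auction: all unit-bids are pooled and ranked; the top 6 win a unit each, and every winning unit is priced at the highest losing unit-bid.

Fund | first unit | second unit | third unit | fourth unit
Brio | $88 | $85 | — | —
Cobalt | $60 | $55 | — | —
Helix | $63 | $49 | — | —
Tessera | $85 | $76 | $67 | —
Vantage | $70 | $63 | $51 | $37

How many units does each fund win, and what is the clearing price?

Pooled unit-bids ranked (top 6): 88 (Brio-1), 85 (Brio-2), 85 (Tessera-1), 76 (Tessera-2), 70 (Vantage-1), 67 (Tessera-3)
First bid not allocated: $63.
Allocation: Brio 2, Tessera 3, Vantage 1.

Brio 2, Tessera 3, Vantage 1; clearing price $63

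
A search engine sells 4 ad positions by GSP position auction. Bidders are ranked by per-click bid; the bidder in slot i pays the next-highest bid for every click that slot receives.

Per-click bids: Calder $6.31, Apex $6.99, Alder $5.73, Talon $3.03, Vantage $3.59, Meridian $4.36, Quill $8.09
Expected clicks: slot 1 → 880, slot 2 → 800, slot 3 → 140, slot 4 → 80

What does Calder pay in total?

Sorting advertisers: $8.09 (Quill) > $6.99 (Apex) > $6.31 (Calder) > $5.73 (Alder) > $4.36 (Meridian) > …
Calder holds slot 3 → pays next bid $5.73 × 140 clicks = $802.20.

Calder pays $802.20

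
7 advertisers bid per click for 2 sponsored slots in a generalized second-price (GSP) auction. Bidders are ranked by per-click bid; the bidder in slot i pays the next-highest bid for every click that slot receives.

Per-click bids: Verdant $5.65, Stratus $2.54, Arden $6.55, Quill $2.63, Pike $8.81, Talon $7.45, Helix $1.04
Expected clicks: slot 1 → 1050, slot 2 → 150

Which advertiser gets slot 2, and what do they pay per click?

Sorting advertisers: $8.81 (Pike) > $7.45 (Talon) > $6.55 (Arden) > …
Slot 2 goes to the second-ranked bidder, Talon, who pays the next bid down: $6.55/click.

Talon; $6.55 per click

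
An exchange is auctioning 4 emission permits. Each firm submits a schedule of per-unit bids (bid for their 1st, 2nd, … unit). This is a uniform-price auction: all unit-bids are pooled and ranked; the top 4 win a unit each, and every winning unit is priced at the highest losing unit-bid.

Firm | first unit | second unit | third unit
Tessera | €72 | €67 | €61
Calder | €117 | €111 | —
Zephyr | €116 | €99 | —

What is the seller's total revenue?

Pooled unit-bids ranked (top 4): 117 (Calder-1), 116 (Zephyr-1), 111 (Calder-2), 99 (Zephyr-2)
Highest rejected unit-bid = €72.
Allocation: Calder 2, Zephyr 2. Every unit priced at €72.
Revenue = 4 × 72 = €288.

Total revenue: €288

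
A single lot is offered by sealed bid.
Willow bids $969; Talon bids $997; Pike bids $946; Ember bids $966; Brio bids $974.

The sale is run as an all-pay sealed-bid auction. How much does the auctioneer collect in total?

Total revenue: $4,852

Bids in order: 997 (Talon) > 974 (Brio) > 969 (Willow) > 966 (Ember) > 946 (Pike)
Talon wins with the top bid; all bids are sunk regardless.
Every bidder forfeits their bid regardless of winning.
Revenue = 969 + 997 + 946 + 966 + 974 = $4,852.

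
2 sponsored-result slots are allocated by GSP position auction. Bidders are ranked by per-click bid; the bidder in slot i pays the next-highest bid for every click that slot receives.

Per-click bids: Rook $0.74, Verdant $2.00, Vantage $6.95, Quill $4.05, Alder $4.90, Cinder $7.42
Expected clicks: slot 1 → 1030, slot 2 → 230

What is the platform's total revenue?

Total revenue: $8285.50

Per-click bids in order: $7.42 (Cinder) > $6.95 (Vantage) > $4.90 (Alder) > …
Slot 1: Cinder pays $6.95 × 1030 = $7158.50
Slot 2: Vantage pays $4.90 × 230 = $1127.00
Total = $8285.50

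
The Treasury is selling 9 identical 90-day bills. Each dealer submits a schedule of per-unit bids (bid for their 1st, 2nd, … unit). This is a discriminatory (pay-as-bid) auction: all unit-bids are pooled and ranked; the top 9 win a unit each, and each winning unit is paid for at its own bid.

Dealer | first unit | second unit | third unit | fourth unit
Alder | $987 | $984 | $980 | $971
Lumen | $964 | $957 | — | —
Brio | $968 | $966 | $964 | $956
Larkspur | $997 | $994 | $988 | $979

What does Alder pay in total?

Alder pays $3,922

All unit-bids, highest first — top 9: 997 (Larkspur-1), 994 (Larkspur-2), 988 (Larkspur-3), 987 (Alder-1), 984 (Alder-2), 980 (Alder-3), 979 (Larkspur-4), 971 (Alder-4), 968 (Brio-1)
Next rejected bid: $966 (not a price — pay-as-bid).
Alder's winning unit-bids: 987 + 984 + 980 + 971 = $3,922.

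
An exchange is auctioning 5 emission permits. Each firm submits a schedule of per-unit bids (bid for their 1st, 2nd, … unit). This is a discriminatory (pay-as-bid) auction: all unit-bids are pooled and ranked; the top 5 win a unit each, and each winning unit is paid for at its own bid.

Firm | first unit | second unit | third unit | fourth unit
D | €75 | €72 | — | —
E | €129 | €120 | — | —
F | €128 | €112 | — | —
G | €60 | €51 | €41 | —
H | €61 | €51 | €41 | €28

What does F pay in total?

F pays €240

All unit-bids, highest first — top 5: 129 (E-1), 128 (F-1), 120 (E-2), 112 (F-2), 75 (D-1)
Next rejected bid: €72 (not a price — pay-as-bid).
F's winning unit-bids: 128 + 112 = €240.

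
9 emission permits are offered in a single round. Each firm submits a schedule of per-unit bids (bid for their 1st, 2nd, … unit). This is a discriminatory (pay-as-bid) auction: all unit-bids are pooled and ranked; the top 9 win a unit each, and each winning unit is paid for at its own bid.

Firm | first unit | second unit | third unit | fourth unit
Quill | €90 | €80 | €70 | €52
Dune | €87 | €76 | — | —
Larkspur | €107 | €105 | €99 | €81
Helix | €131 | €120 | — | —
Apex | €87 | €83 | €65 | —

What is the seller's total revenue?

Pooled unit-bids ranked (top 9): 131 (Helix-1), 120 (Helix-2), 107 (Larkspur-1), 105 (Larkspur-2), 99 (Larkspur-3), 90 (Quill-1), 87 (Dune-1), 87 (Apex-1), 83 (Apex-2)
Next rejected bid: €81 (not a price — pay-as-bid).
Each winning unit pays its own bid.
Revenue = 131 + 120 + 107 + 105 + 99 + 90 + 87 + 87 + 83 = €909.

Total revenue: €909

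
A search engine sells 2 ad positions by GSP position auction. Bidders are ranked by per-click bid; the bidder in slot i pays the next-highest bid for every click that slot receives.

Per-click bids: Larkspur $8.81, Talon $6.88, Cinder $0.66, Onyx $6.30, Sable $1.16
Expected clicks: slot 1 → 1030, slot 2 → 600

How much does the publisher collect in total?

Total revenue: $10866.40

Ranked by bid: $8.81 (Larkspur) > $6.88 (Talon) > $6.30 (Onyx) > …
Slot 1: Larkspur pays $6.88 × 1030 = $7086.40
Slot 2: Talon pays $6.30 × 600 = $3780.00
Total = $10866.40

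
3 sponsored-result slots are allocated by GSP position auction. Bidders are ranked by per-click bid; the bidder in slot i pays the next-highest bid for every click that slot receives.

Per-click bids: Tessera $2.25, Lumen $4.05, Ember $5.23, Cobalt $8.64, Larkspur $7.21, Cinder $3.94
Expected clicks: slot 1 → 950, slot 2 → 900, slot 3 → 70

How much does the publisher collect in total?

Sorting advertisers: $8.64 (Cobalt) > $7.21 (Larkspur) > $5.23 (Ember) > $4.05 (Lumen) > …
Slot 1: Cobalt pays $7.21 × 950 = $6849.50
Slot 2: Larkspur pays $5.23 × 900 = $4707.00
Slot 3: Ember pays $4.05 × 70 = $283.50
Total = $11840.00

Total revenue: $11840.00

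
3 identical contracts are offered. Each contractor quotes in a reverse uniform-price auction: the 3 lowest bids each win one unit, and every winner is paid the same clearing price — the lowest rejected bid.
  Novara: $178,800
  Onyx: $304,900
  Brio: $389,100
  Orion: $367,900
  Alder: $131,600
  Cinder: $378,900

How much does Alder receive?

Sorting: 131,600 (Alder), 178,800 (Novara), 304,900 (Onyx), 367,900 (Orion), 378,900 (Cinder), …
Winners (3 units): Alder, Novara, Onyx.
First losing bid is Orion's $367,900, which sets the uniform price.
Alder wins → is paid $367,900.

Alder is paid $367,900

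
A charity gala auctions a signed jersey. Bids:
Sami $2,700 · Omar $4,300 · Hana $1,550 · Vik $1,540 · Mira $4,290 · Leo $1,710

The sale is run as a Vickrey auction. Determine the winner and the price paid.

Vickrey auction: the highest bidder wins and pays the second-highest bid.
Sorting bids: 4,300 (Omar) > 4,290 (Mira) > 2,700 (Sami) > 1,710 (Leo) > 1,550 (Hana) > 1,540 (Vik)
Second-price: Omar pays Mira's bid of $4,290.

Omar pays $4,290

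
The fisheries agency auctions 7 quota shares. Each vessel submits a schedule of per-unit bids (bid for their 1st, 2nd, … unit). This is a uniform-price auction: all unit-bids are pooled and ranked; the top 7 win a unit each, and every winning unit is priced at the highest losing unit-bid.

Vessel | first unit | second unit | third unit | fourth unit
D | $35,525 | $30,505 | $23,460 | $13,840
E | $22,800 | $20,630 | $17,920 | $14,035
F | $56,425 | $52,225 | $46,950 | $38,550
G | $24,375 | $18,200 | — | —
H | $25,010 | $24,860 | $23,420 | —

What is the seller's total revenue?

Merging the schedules and taking the best 7: 56,425 (F-1), 52,225 (F-2), 46,950 (F-3), 38,550 (F-4), 35,525 (D-1), 30,505 (D-2), 25,010 (H-1)
Highest rejected unit-bid = $24,860.
Allocation: D 2, F 4, H 1. Every unit priced at $24,860.
Revenue = 7 × 24,860 = $174,020.

Total revenue: $174,020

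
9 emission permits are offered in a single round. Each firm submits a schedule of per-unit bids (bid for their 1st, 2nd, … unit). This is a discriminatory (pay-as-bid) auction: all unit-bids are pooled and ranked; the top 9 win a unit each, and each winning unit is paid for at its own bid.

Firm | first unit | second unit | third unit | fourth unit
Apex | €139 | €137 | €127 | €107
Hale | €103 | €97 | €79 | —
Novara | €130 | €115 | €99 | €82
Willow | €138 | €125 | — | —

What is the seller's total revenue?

Total revenue: €1,121

Merging the schedules and taking the best 9: 139 (Apex-1), 138 (Willow-1), 137 (Apex-2), 130 (Novara-1), 127 (Apex-3), 125 (Willow-2), 115 (Novara-2), 107 (Apex-4), 103 (Hale-1)
Next rejected bid: €99 (not a price — pay-as-bid).
Each winning unit pays its own bid.
Revenue = 139 + 138 + 137 + 130 + 127 + 125 + 115 + 107 + 103 = €1,121.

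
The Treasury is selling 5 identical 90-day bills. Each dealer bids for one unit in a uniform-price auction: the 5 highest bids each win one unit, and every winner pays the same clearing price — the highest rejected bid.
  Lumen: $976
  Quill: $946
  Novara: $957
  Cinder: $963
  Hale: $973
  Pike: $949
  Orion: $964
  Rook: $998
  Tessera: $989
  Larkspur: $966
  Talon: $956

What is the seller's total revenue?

Bids ranked high→low: 998 (Rook), 989 (Tessera), 976 (Lumen), 973 (Hale), 966 (Larkspur), 964 (Orion), 963 (Cinder), …
The 5 highest are Rook, Tessera, Lumen, Hale, Larkspur.
Highest unsuccessful bid: $964 → clearing price.
Total revenue = 5 × $964 = $4,820.

Total revenue: $4,820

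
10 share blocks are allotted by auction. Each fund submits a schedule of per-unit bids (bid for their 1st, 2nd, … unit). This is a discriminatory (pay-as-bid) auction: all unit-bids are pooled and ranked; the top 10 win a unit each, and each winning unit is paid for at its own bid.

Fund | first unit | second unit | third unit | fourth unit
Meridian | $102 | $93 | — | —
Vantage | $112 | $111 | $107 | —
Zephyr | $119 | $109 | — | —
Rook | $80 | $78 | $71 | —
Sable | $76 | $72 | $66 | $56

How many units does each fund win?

Merging the schedules and taking the best 10: 119 (Zephyr-1), 112 (Vantage-1), 111 (Vantage-2), 109 (Zephyr-2), 107 (Vantage-3), 102 (Meridian-1), 93 (Meridian-2), 80 (Rook-1), 78 (Rook-2), 76 (Sable-1)
Next rejected bid: $72 (not a price — pay-as-bid).
Allocation: Meridian 2, Rook 2, Sable 1, Vantage 3, Zephyr 2.

Meridian 2, Rook 2, Sable 1, Vantage 3, Zephyr 2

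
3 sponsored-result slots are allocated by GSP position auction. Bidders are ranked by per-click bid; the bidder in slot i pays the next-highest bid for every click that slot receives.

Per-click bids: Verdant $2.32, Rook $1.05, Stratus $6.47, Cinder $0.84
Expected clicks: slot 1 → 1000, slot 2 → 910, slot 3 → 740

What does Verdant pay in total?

Verdant pays $955.50

Per-click bids in order: $6.47 (Stratus) > $2.32 (Verdant) > $1.05 (Rook) > $0.84 (Cinder)
Verdant holds slot 2 → pays next bid $1.05 × 910 clicks = $955.50.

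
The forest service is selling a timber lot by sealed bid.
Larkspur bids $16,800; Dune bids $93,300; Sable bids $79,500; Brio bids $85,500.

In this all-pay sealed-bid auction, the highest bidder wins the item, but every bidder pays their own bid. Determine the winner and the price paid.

Dune pays $93,300

Sorting bids: 93,300 (Dune) > 85,500 (Brio) > 79,500 (Sable) > 16,800 (Larkspur)
Dune is highest and takes the item; every bidder forfeits their bid.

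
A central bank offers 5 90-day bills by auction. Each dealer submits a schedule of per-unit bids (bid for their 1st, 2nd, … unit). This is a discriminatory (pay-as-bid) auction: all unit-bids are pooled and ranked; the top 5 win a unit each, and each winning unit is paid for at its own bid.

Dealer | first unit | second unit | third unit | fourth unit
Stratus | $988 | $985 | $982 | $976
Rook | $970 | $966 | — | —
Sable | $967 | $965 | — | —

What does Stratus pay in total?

Pooled unit-bids ranked (top 5): 988 (Stratus-1), 985 (Stratus-2), 982 (Stratus-3), 976 (Stratus-4), 970 (Rook-1)
Next rejected bid: $967 (not a price — pay-as-bid).
Stratus's winning unit-bids: 988 + 985 + 982 + 976 = $3,931.

Stratus pays $3,931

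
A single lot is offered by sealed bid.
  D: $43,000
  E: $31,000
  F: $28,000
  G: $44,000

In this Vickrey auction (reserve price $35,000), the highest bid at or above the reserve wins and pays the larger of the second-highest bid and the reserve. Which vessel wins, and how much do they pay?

Sorting bids: 44,000 (G) > 43,000 (D) > 31,000 (E) > 28,000 (F)
G has the top bid at or above the reserve ($44,000).
max(second-highest $43,000, reserve $35,000) = $43,000; the reserve does not bind.

G pays $43,000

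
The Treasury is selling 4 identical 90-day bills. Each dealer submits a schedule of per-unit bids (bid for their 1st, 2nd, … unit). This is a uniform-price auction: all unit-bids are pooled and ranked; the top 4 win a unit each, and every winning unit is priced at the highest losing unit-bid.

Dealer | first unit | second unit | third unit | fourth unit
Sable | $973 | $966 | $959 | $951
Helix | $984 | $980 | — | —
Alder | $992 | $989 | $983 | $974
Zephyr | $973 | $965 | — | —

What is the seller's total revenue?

All unit-bids, highest first — top 4: 992 (Alder-1), 989 (Alder-2), 984 (Helix-1), 983 (Alder-3)
The (k+1)-th unit-bid is $980.
Allocation: Alder 3, Helix 1. Every unit priced at $980.
Revenue = 4 × 980 = $3,920.

Total revenue: $3,920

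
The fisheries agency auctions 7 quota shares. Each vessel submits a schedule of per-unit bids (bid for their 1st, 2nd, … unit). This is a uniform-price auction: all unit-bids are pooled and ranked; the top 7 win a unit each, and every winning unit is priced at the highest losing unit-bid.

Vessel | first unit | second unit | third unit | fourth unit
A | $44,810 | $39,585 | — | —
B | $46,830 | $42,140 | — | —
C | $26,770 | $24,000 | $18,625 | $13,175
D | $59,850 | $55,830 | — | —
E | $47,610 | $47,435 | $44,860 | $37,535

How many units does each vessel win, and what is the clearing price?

Merging the schedules and taking the best 7: 59,850 (D-1), 55,830 (D-2), 47,610 (E-1), 47,435 (E-2), 46,830 (B-1), 44,860 (E-3), 44,810 (A-1)
Highest rejected unit-bid = $42,140.
Allocation: A 1, B 1, D 2, E 3.

A 1, B 1, D 2, E 3; clearing price $42,140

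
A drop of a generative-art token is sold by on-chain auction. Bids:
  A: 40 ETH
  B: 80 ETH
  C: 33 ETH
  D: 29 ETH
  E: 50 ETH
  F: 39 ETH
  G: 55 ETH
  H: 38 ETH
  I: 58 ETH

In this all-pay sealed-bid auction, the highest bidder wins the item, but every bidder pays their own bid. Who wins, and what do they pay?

B pays 80 ETH

Rule: the highest bidder wins the item, but every bidder pays their own bid.
Bids ranked: 80 (B) > 58 (I) > 55 (G) > 50 (E) > 40 (A) > 39 (F) > …
B wins with the top bid; all bids are sunk regardless.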